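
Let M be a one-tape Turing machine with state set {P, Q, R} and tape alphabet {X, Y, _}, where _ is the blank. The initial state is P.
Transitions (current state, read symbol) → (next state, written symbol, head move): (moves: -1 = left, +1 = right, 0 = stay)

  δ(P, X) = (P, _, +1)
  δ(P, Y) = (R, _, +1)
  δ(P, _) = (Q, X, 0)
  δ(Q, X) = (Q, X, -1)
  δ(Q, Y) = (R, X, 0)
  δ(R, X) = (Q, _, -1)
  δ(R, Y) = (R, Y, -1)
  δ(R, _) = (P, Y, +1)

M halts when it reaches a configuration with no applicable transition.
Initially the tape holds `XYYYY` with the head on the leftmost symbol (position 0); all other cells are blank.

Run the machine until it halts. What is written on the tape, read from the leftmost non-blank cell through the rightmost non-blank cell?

YYY__X

P | [X]YYYY__   read X → write _, move +1, go to P
P | _[Y]YYY__   read Y → write _, move +1, go to R
R | __[Y]YY__   read Y → write Y, move -1, go to R
R | _[_]YYY__   read _ → write Y, move +1, go to P
P | _Y[Y]YY__   read Y → write _, move +1, go to R
R | _Y_[Y]Y__   read Y → write Y, move -1, go to R
R | _Y[_]YY__   read _ → write Y, move +1, go to P
P | _YY[Y]Y__   read Y → write _, move +1, go to R
R | _YY_[Y]__   read Y → write Y, move -1, go to R
R | _YY[_]Y__   read _ → write Y, move +1, go to P
P | _YYY[Y]__   read Y → write _, move +1, go to R
R | _YYY_[_]_   read _ → write Y, move +1, go to P
P | _YYY_Y[_]   read _ → write X, move 0, go to Q
Q | _YYY_Y[X]   read X → write X, move -1, go to Q
Q | _YYY_[Y]X   read Y → write X, move 0, go to R
R | _YYY_[X]X   read X → write _, move -1, go to Q
Q | _YYY[_]_X
The non-blank tape span at halt is YYY__X.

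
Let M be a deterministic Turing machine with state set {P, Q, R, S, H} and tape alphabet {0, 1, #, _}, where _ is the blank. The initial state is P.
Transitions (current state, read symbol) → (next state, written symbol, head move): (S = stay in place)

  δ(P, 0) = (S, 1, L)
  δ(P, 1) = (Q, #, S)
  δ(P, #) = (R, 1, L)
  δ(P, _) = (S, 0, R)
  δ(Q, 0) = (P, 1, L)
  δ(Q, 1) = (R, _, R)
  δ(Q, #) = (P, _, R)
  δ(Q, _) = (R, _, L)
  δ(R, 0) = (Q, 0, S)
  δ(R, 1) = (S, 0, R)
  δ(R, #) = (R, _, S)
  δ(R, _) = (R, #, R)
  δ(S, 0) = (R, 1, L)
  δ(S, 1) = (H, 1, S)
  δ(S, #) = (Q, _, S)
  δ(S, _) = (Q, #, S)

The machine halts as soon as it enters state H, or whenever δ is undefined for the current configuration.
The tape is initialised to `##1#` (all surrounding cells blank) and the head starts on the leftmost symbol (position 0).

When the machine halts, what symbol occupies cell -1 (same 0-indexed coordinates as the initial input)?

state=P head=0 tape=__[#]#1#   (P,#)→(R,1,L)
state=R head=-1 tape=_[_]1#1#   (R,_)→(R,#,R)
state=R head=0 tape=_#[1]#1#   (R,1)→(S,0,R)
state=S head=1 tape=_#0[#]1#   (S,#)→(Q,_,S)
state=Q head=1 tape=_#0[_]1#   (Q,_)→(R,_,L)
state=R head=0 tape=_#[0]_1#   (R,0)→(Q,0,S)
state=Q head=0 tape=_#[0]_1#   (Q,0)→(P,1,L)
state=P head=-1 tape=_[#]1_1#   (P,#)→(R,1,L)
state=R head=-2 tape=[_]11_1#   (R,_)→(R,#,R)
state=R head=-1 tape=#[1]1_1#   (R,1)→(S,0,R)
state=S head=0 tape=#0[1]_1#   (S,1)→(H,1,S)
state=H head=0 tape=#0[1]_1#
Cell -1 holds 0 when M halts.

0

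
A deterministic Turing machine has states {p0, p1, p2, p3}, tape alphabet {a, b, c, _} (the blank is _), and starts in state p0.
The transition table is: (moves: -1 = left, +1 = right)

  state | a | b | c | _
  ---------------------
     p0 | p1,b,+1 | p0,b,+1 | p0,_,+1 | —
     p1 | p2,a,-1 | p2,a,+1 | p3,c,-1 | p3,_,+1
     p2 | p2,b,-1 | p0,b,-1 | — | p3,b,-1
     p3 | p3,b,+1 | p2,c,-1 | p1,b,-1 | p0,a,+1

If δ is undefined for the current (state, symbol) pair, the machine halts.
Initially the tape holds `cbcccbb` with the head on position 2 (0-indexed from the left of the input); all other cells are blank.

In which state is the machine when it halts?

p0

p0 | cb[c]ccbb_   read c → write _, move +1, go to p0
p0 | cb_[c]cbb_   read c → write _, move +1, go to p0
p0 | cb__[c]bb_   read c → write _, move +1, go to p0
p0 | cb___[b]b_   read b → write b, move +1, go to p0
p0 | cb___b[b]_   read b → write b, move +1, go to p0
p0 | cb___bb[_]
No transition is defined for (p0, _); M halts in state p0.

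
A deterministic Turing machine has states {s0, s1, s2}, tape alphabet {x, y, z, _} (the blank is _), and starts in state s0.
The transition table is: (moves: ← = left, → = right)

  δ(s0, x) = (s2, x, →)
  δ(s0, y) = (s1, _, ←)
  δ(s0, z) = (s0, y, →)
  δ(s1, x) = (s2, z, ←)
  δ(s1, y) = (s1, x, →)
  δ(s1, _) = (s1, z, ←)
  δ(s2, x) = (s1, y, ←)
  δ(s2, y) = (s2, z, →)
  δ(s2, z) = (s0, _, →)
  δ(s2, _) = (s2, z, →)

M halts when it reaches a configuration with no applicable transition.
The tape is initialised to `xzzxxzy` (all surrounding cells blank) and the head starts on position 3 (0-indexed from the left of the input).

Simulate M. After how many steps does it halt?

20

state=s0 head=3 tape=xzz[x]xzy_   (s0,x)→(s2,x,→)
state=s2 head=4 tape=xzzx[x]zy_   (s2,x)→(s1,y,←)
state=s1 head=3 tape=xzz[x]yzy_   (s1,x)→(s2,z,←)
state=s2 head=2 tape=xz[z]zyzy_   (s2,z)→(s0,_,→)
state=s0 head=3 tape=xz_[z]yzy_   (s0,z)→(s0,y,→)
state=s0 head=4 tape=xz_y[y]zy_   (s0,y)→(s1,_,←)
state=s1 head=3 tape=xz_[y]_zy_   (s1,y)→(s1,x,→)
state=s1 head=4 tape=xz_x[_]zy_   (s1,_)→(s1,z,←)
state=s1 head=3 tape=xz_[x]zzy_   (s1,x)→(s2,z,←)
state=s2 head=2 tape=xz[_]zzzy_   (s2,_)→(s2,z,→)
state=s2 head=3 tape=xzz[z]zzy_   (s2,z)→(s0,_,→)
state=s0 head=4 tape=xzz_[z]zy_   (s0,z)→(s0,y,→)
state=s0 head=5 tape=xzz_y[z]y_   (s0,z)→(s0,y,→)
state=s0 head=6 tape=xzz_yy[y]_   (s0,y)→(s1,_,←)
state=s1 head=5 tape=xzz_y[y]__   (s1,y)→(s1,x,→)
state=s1 head=6 tape=xzz_yx[_]_   (s1,_)→(s1,z,←)
state=s1 head=5 tape=xzz_y[x]z_   (s1,x)→(s2,z,←)
state=s2 head=4 tape=xzz_[y]zz_   (s2,y)→(s2,z,→)
state=s2 head=5 tape=xzz_z[z]z_   (s2,z)→(s0,_,→)
state=s0 head=6 tape=xzz_z_[z]_   (s0,z)→(s0,y,→)
state=s0 head=7 tape=xzz_z_y[_]
M halts after 20 transitions.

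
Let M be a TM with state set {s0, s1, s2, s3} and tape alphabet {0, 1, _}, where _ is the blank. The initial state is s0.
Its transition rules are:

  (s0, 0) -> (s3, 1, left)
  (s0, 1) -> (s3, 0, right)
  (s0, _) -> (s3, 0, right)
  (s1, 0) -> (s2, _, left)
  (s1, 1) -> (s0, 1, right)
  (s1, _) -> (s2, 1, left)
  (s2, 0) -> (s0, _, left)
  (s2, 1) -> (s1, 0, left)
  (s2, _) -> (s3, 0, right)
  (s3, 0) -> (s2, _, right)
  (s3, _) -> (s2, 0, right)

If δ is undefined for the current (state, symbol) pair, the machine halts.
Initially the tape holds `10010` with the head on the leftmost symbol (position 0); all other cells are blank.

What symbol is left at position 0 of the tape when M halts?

s0 | ___[1]0010   read 1 → write 0, move right, go to s3
s3 | ___0[0]010   read 0 → write _, move right, go to s2
s2 | ___0_[0]10   read 0 → write _, move left, go to s0
s0 | ___0[_]_10   read _ → write 0, move right, go to s3
s3 | ___00[_]10   read _ → write 0, move right, go to s2
s2 | ___000[1]0   read 1 → write 0, move left, go to s1
s1 | ___00[0]00   read 0 → write _, move left, go to s2
s2 | ___0[0]_00   read 0 → write _, move left, go to s0
s0 | ___[0]__00   read 0 → write 1, move left, go to s3
s3 | __[_]1__00   read _ → write 0, move right, go to s2
s2 | __0[1]__00   read 1 → write 0, move left, go to s1
s1 | __[0]0__00   read 0 → write _, move left, go to s2
s2 | _[_]_0__00   read _ → write 0, move right, go to s3
s3 | _0[_]0__00   read _ → write 0, move right, go to s2
s2 | _00[0]__00   read 0 → write _, move left, go to s0
s0 | _0[0]___00   read 0 → write 1, move left, go to s3
s3 | _[0]1___00   read 0 → write _, move right, go to s2
s2 | __[1]___00   read 1 → write 0, move left, go to s1
s1 | _[_]0___00   read _ → write 1, move left, go to s2
s2 | [_]10___00   read _ → write 0, move right, go to s3
s3 | 0[1]0___00
Cell 0 holds _ when M halts.

_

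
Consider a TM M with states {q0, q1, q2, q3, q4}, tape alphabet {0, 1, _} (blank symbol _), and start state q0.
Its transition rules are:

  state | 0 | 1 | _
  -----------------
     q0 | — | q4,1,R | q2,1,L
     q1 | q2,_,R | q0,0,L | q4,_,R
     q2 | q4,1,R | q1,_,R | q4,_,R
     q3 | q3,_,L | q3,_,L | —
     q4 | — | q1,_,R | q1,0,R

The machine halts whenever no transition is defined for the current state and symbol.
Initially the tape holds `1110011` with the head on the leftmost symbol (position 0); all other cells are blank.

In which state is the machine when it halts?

q4

state=q0 head=0 tape=_[1]110011   (q0,1)→(q4,1,R)
state=q4 head=1 tape=_1[1]10011   (q4,1)→(q1,_,R)
state=q1 head=2 tape=_1_[1]0011   (q1,1)→(q0,0,L)
state=q0 head=1 tape=_1[_]00011   (q0,_)→(q2,1,L)
state=q2 head=0 tape=_[1]100011   (q2,1)→(q1,_,R)
state=q1 head=1 tape=__[1]00011   (q1,1)→(q0,0,L)
state=q0 head=0 tape=_[_]000011   (q0,_)→(q2,1,L)
state=q2 head=-1 tape=[_]1000011   (q2,_)→(q4,_,R)
state=q4 head=0 tape=_[1]000011   (q4,1)→(q1,_,R)
state=q1 head=1 tape=__[0]00011   (q1,0)→(q2,_,R)
state=q2 head=2 tape=___[0]0011   (q2,0)→(q4,1,R)
state=q4 head=3 tape=___1[0]011
No transition is defined for (q4, 0); M halts in state q4.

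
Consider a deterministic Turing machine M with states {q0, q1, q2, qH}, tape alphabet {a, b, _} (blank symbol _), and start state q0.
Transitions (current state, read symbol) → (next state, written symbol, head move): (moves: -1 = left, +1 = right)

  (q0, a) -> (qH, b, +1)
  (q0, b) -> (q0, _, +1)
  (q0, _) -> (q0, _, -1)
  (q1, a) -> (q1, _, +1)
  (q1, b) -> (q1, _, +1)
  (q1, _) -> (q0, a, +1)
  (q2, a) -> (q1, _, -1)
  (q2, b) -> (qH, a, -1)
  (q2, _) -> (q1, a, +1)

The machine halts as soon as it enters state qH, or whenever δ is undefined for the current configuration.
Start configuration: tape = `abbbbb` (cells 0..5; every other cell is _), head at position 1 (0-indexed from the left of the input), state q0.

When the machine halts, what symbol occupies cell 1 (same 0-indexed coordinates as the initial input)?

state=q0 head=1 tape=a[b]bbbb_   (q0,b)→(q0,_,+1)
state=q0 head=2 tape=a_[b]bbb_   (q0,b)→(q0,_,+1)
state=q0 head=3 tape=a__[b]bb_   (q0,b)→(q0,_,+1)
state=q0 head=4 tape=a___[b]b_   (q0,b)→(q0,_,+1)
state=q0 head=5 tape=a____[b]_   (q0,b)→(q0,_,+1)
state=q0 head=6 tape=a_____[_]   (q0,_)→(q0,_,-1)
state=q0 head=5 tape=a____[_]_   (q0,_)→(q0,_,-1)
state=q0 head=4 tape=a___[_]__   (q0,_)→(q0,_,-1)
state=q0 head=3 tape=a__[_]___   (q0,_)→(q0,_,-1)
state=q0 head=2 tape=a_[_]____   (q0,_)→(q0,_,-1)
state=q0 head=1 tape=a[_]_____   (q0,_)→(q0,_,-1)
state=q0 head=0 tape=[a]______   (q0,a)→(qH,b,+1)
state=qH head=1 tape=b[_]_____
Cell 1 holds _ when M halts.

_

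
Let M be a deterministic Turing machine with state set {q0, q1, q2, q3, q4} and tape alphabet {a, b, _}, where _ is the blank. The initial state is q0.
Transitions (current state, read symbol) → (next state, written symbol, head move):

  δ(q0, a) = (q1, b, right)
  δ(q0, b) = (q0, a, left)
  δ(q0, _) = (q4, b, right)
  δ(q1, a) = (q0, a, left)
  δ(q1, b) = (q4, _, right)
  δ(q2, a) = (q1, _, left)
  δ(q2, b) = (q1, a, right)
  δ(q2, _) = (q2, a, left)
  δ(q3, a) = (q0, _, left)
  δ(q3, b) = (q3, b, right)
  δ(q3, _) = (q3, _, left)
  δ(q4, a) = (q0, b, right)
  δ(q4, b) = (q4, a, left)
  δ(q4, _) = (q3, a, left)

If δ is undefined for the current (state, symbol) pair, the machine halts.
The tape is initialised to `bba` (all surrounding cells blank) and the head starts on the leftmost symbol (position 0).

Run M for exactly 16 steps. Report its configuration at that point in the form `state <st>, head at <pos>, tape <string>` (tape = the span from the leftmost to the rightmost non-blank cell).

q0 | ___[b]ba   read b → write a, move left, go to q0
q0 | __[_]aba   read _ → write b, move right, go to q4
q4 | __b[a]ba   read a → write b, move right, go to q0
q0 | __bb[b]a   read b → write a, move left, go to q0
q0 | __b[b]aa   read b → write a, move left, go to q0
q0 | __[b]aaa   read b → write a, move left, go to q0
q0 | _[_]aaaa   read _ → write b, move right, go to q4
q4 | _b[a]aaa   read a → write b, move right, go to q0
q0 | _bb[a]aa   read a → write b, move right, go to q1
q1 | _bbb[a]a   read a → write a, move left, go to q0
q0 | _bb[b]aa   read b → write a, move left, go to q0
q0 | _b[b]aaa   read b → write a, move left, go to q0
q0 | _[b]aaaa   read b → write a, move left, go to q0
q0 | [_]aaaaa   read _ → write b, move right, go to q4
q4 | b[a]aaaa   read a → write b, move right, go to q0
q0 | bb[a]aaa   read a → write b, move right, go to q1
q1 | bbb[a]aa
After 16 steps: state q1, head at 0, tape bbbaaa.

state q1, head at 0, tape bbbaaa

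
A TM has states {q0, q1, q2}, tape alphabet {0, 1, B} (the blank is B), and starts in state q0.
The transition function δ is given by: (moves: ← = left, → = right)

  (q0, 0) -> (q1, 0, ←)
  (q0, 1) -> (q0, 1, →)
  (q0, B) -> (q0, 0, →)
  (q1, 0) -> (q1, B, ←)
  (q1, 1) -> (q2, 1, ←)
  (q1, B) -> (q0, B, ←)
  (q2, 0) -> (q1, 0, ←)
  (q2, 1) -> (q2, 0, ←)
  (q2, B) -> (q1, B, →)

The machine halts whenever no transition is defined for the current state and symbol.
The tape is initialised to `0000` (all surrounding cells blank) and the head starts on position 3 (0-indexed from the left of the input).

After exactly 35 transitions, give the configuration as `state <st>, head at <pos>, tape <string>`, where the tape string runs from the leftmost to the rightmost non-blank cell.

state=q0 head=3 tape=BBBBBB000[0]   (q0,0)→(q1,0,←)
state=q1 head=2 tape=BBBBBB00[0]0   (q1,0)→(q1,B,←)
state=q1 head=1 tape=BBBBBB0[0]B0   (q1,0)→(q1,B,←)
state=q1 head=0 tape=BBBBBB[0]BB0   (q1,0)→(q1,B,←)
state=q1 head=-1 tape=BBBBB[B]BBB0   (q1,B)→(q0,B,←)
state=q0 head=-2 tape=BBBB[B]BBBB0   (q0,B)→(q0,0,→)
state=q0 head=-1 tape=BBBB0[B]BBB0   (q0,B)→(q0,0,→)
state=q0 head=0 tape=BBBB00[B]BB0   (q0,B)→(q0,0,→)
state=q0 head=1 tape=BBBB000[B]B0   (q0,B)→(q0,0,→)
state=q0 head=2 tape=BBBB0000[B]0   (q0,B)→(q0,0,→)
state=q0 head=3 tape=BBBB00000[0]   (q0,0)→(q1,0,←)
state=q1 head=2 tape=BBBB0000[0]0   (q1,0)→(q1,B,←)
state=q1 head=1 tape=BBBB000[0]B0   (q1,0)→(q1,B,←)
state=q1 head=0 tape=BBBB00[0]BB0   (q1,0)→(q1,B,←)
state=q1 head=-1 tape=BBBB0[0]BBB0   (q1,0)→(q1,B,←)
state=q1 head=-2 tape=BBBB[0]BBBB0   (q1,0)→(q1,B,←)
state=q1 head=-3 tape=BBB[B]BBBBB0   (q1,B)→(q0,B,←)
state=q0 head=-4 tape=BB[B]BBBBBB0   (q0,B)→(q0,0,→)
state=q0 head=-3 tape=BB0[B]BBBBB0   (q0,B)→(q0,0,→)
state=q0 head=-2 tape=BB00[B]BBBB0   (q0,B)→(q0,0,→)
state=q0 head=-1 tape=BB000[B]BBB0   (q0,B)→(q0,0,→)
state=q0 head=0 tape=BB0000[B]BB0   (q0,B)→(q0,0,→)
state=q0 head=1 tape=BB00000[B]B0   (q0,B)→(q0,0,→)
state=q0 head=2 tape=BB000000[B]0   (q0,B)→(q0,0,→)
state=q0 head=3 tape=BB0000000[0]   (q0,0)→(q1,0,←)
state=q1 head=2 tape=BB000000[0]0   (q1,0)→(q1,B,←)
state=q1 head=1 tape=BB00000[0]B0   (q1,0)→(q1,B,←)
state=q1 head=0 tape=BB0000[0]BB0   (q1,0)→(q1,B,←)
state=q1 head=-1 tape=BB000[0]BBB0   (q1,0)→(q1,B,←)
state=q1 head=-2 tape=BB00[0]BBBB0   (q1,0)→(q1,B,←)
state=q1 head=-3 tape=BB0[0]BBBBB0   (q1,0)→(q1,B,←)
state=q1 head=-4 tape=BB[0]BBBBBB0   (q1,0)→(q1,B,←)
state=q1 head=-5 tape=B[B]BBBBBBB0   (q1,B)→(q0,B,←)
state=q0 head=-6 tape=[B]BBBBBBBB0   (q0,B)→(q0,0,→)
state=q0 head=-5 tape=0[B]BBBBBBB0   (q0,B)→(q0,0,→)
state=q0 head=-4 tape=00[B]BBBBBB0
After 35 steps: state q0, head at -4, tape 00BBBBBBB0.

state q0, head at -4, tape 00BBBBBBB0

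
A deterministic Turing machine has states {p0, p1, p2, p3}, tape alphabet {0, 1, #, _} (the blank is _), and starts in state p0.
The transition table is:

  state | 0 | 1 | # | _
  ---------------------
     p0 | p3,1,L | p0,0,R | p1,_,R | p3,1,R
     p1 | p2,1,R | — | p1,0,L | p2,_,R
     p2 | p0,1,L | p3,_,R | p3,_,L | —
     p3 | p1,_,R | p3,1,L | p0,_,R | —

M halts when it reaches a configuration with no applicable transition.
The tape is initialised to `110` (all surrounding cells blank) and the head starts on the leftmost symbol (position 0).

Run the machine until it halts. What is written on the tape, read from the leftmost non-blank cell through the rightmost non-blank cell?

0_1

p0 | [1]10   read 1 → write 0, move R, go to p0
p0 | 0[1]0   read 1 → write 0, move R, go to p0
p0 | 00[0]   read 0 → write 1, move L, go to p3
p3 | 0[0]1   read 0 → write _, move R, go to p1
p1 | 0_[1]
The non-blank tape span at halt is 0_1.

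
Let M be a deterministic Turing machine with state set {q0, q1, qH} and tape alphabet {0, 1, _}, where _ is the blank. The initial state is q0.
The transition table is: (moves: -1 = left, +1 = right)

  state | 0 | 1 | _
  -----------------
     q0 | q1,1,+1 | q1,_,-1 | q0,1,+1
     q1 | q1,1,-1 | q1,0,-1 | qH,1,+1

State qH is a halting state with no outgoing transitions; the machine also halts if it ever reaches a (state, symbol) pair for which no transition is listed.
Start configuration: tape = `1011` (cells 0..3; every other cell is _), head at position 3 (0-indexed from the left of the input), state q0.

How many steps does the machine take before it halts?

5

state=q0 head=3 tape=_101[1]   (q0,1)→(q1,_,-1)
state=q1 head=2 tape=_10[1]_   (q1,1)→(q1,0,-1)
state=q1 head=1 tape=_1[0]0_   (q1,0)→(q1,1,-1)
state=q1 head=0 tape=_[1]10_   (q1,1)→(q1,0,-1)
state=q1 head=-1 tape=[_]010_   (q1,_)→(qH,1,+1)
state=qH head=0 tape=1[0]10_
M halts after 5 transitions.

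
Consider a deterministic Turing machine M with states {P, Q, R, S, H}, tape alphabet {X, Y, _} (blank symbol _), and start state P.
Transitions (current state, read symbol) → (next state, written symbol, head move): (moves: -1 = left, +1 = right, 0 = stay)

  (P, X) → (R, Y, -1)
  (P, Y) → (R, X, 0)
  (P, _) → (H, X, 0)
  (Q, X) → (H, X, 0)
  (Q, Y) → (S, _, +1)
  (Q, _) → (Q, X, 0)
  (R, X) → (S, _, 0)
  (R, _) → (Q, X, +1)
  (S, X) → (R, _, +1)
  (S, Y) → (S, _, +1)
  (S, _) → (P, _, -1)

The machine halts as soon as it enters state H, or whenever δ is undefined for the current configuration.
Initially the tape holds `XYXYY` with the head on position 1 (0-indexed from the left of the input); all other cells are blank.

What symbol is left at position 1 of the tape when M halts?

P | _X[Y]XYY   read Y → write X, move 0, go to R
R | _X[X]XYY   read X → write _, move 0, go to S
S | _X[_]XYY   read _ → write _, move -1, go to P
P | _[X]_XYY   read X → write Y, move -1, go to R
R | [_]Y_XYY   read _ → write X, move +1, go to Q
Q | X[Y]_XYY   read Y → write _, move +1, go to S
S | X_[_]XYY   read _ → write _, move -1, go to P
P | X[_]_XYY   read _ → write X, move 0, go to H
H | X[X]_XYY
Cell 1 holds _ when M halts.

_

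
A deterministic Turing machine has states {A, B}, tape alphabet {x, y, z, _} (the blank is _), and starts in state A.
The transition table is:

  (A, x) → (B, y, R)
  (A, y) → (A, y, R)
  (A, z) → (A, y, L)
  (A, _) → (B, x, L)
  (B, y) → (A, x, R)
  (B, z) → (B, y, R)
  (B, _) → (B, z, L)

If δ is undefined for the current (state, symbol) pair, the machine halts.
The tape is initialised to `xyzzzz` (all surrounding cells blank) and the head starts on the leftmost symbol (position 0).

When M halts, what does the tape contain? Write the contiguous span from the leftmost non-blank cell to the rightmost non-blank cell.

A | [x]yzzzz_   read x → write y, move R, go to B
B | y[y]zzzz_   read y → write x, move R, go to A
A | yx[z]zzz_   read z → write y, move L, go to A
A | y[x]yzzz_   read x → write y, move R, go to B
B | yy[y]zzz_   read y → write x, move R, go to A
A | yyx[z]zz_   read z → write y, move L, go to A
A | yy[x]yzz_   read x → write y, move R, go to B
B | yyy[y]zz_   read y → write x, move R, go to A
A | yyyx[z]z_   read z → write y, move L, go to A
A | yyy[x]yz_   read x → write y, move R, go to B
B | yyyy[y]z_   read y → write x, move R, go to A
A | yyyyx[z]_   read z → write y, move L, go to A
A | yyyy[x]y_   read x → write y, move R, go to B
B | yyyyy[y]_   read y → write x, move R, go to A
A | yyyyyx[_]   read _ → write x, move L, go to B
B | yyyyy[x]x
The non-blank tape span at halt is yyyyyxx.

yyyyyxx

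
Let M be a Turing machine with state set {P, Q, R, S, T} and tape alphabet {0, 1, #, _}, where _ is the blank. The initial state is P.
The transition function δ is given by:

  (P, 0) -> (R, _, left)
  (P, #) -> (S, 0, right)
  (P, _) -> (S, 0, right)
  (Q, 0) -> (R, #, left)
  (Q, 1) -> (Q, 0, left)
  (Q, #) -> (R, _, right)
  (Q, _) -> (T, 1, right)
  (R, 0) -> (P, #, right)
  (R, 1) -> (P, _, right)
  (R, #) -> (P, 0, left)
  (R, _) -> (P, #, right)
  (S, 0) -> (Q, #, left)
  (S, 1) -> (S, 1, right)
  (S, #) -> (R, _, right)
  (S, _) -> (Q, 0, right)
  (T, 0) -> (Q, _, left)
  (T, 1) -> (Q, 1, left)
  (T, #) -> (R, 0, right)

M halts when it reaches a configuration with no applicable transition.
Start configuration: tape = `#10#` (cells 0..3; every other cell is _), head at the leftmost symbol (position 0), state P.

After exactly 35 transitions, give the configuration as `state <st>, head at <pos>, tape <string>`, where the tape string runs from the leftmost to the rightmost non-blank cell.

state P, head at 1, tape #######

P | ___[#]10#   read # → write 0, move right, go to S
S | ___0[1]0#   read 1 → write 1, move right, go to S
S | ___01[0]#   read 0 → write #, move left, go to Q
Q | ___0[1]##   read 1 → write 0, move left, go to Q
Q | ___[0]0##   read 0 → write #, move left, go to R
R | __[_]#0##   read _ → write #, move right, go to P
P | __#[#]0##   read # → write 0, move right, go to S
S | __#0[0]##   read 0 → write #, move left, go to Q
Q | __#[0]###   read 0 → write #, move left, go to R
R | __[#]####   read # → write 0, move left, go to P
P | _[_]0####   read _ → write 0, move right, go to S
S | _0[0]####   read 0 → write #, move left, go to Q
Q | _[0]#####   read 0 → write #, move left, go to R
R | [_]######   read _ → write #, move right, go to P
P | #[#]#####   read # → write 0, move right, go to S
S | #0[#]####   read # → write _, move right, go to R
R | #0_[#]###   read # → write 0, move left, go to P
P | #0[_]0###   read _ → write 0, move right, go to S
S | #00[0]###   read 0 → write #, move left, go to Q
Q | #0[0]####   read 0 → write #, move left, go to R
R | #[0]#####   read 0 → write #, move right, go to P
P | ##[#]####   read # → write 0, move right, go to S
S | ##0[#]###   read # → write _, move right, go to R
R | ##0_[#]##   read # → write 0, move left, go to P
P | ##0[_]0##   read _ → write 0, move right, go to S
S | ##00[0]##   read 0 → write #, move left, go to Q
Q | ##0[0]###   read 0 → write #, move left, go to R
R | ##[0]####   read 0 → write #, move right, go to P
P | ###[#]###   read # → write 0, move right, go to S
S | ###0[#]##   read # → write _, move right, go to R
R | ###0_[#]#   read # → write 0, move left, go to P
P | ###0[_]0#   read _ → write 0, move right, go to S
S | ###00[0]#   read 0 → write #, move left, go to Q
Q | ###0[0]##   read 0 → write #, move left, go to R
R | ###[0]###   read 0 → write #, move right, go to P
P | ####[#]##
After 35 steps: state P, head at 1, tape #######.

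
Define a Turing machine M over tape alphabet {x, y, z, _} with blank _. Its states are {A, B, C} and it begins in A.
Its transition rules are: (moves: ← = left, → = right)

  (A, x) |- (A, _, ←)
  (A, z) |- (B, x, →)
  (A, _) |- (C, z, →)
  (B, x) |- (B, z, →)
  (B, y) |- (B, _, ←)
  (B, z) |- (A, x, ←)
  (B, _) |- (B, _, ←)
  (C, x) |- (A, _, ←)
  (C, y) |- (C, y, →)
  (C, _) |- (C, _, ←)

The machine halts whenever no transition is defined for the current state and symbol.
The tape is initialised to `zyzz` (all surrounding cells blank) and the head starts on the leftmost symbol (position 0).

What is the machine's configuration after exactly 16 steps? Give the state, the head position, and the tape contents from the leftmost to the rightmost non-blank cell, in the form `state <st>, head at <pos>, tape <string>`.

A | __[z]yzz   read z → write x, move →, go to B
B | __x[y]zz   read y → write _, move ←, go to B
B | __[x]_zz   read x → write z, move →, go to B
B | __z[_]zz   read _ → write _, move ←, go to B
B | __[z]_zz   read z → write x, move ←, go to A
A | _[_]x_zz   read _ → write z, move →, go to C
C | _z[x]_zz   read x → write _, move ←, go to A
A | _[z]__zz   read z → write x, move →, go to B
B | _x[_]_zz   read _ → write _, move ←, go to B
B | _[x]__zz   read x → write z, move →, go to B
B | _z[_]_zz   read _ → write _, move ←, go to B
B | _[z]__zz   read z → write x, move ←, go to A
A | [_]x__zz   read _ → write z, move →, go to C
C | z[x]__zz   read x → write _, move ←, go to A
A | [z]___zz   read z → write x, move →, go to B
B | x[_]__zz   read _ → write _, move ←, go to B
B | [x]___zz
After 16 steps: state B, head at -2, tape x___zz.

state B, head at -2, tape x___zz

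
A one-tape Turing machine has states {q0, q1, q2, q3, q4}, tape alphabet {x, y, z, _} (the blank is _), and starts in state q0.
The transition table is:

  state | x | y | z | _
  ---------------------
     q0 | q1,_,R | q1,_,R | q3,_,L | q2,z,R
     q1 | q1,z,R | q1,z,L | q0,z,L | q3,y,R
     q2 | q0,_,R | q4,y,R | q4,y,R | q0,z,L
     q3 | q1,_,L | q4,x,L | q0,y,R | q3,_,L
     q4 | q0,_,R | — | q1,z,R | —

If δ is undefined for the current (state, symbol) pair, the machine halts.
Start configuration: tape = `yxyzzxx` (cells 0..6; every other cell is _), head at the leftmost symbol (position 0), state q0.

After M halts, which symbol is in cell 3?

state=q0 head=0 tape=[y]xyzzxx   (q0,y)→(q1,_,R)
state=q1 head=1 tape=_[x]yzzxx   (q1,x)→(q1,z,R)
state=q1 head=2 tape=_z[y]zzxx   (q1,y)→(q1,z,L)
state=q1 head=1 tape=_[z]zzzxx   (q1,z)→(q0,z,L)
state=q0 head=0 tape=[_]zzzzxx   (q0,_)→(q2,z,R)
state=q2 head=1 tape=z[z]zzzxx   (q2,z)→(q4,y,R)
state=q4 head=2 tape=zy[z]zzxx   (q4,z)→(q1,z,R)
state=q1 head=3 tape=zyz[z]zxx   (q1,z)→(q0,z,L)
state=q0 head=2 tape=zy[z]zzxx   (q0,z)→(q3,_,L)
state=q3 head=1 tape=z[y]_zzxx   (q3,y)→(q4,x,L)
state=q4 head=0 tape=[z]x_zzxx   (q4,z)→(q1,z,R)
state=q1 head=1 tape=z[x]_zzxx   (q1,x)→(q1,z,R)
state=q1 head=2 tape=zz[_]zzxx   (q1,_)→(q3,y,R)
state=q3 head=3 tape=zzy[z]zxx   (q3,z)→(q0,y,R)
state=q0 head=4 tape=zzyy[z]xx   (q0,z)→(q3,_,L)
state=q3 head=3 tape=zzy[y]_xx   (q3,y)→(q4,x,L)
state=q4 head=2 tape=zz[y]x_xx
Cell 3 holds x when M halts.

x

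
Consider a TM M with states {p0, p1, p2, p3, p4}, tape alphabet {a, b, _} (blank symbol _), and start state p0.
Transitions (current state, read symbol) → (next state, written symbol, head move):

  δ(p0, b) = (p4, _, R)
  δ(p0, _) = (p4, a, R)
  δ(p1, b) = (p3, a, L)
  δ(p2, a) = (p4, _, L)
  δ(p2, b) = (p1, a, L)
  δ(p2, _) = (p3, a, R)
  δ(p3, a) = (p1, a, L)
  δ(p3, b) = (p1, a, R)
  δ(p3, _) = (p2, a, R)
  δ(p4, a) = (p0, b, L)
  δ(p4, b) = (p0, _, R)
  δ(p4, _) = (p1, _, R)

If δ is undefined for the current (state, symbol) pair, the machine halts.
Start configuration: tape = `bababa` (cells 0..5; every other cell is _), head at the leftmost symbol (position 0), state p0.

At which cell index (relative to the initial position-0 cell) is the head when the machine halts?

8

p0 | [b]ababa___   read b → write _, move R, go to p4
p4 | _[a]baba___   read a → write b, move L, go to p0
p0 | [_]bbaba___   read _ → write a, move R, go to p4
p4 | a[b]baba___   read b → write _, move R, go to p0
p0 | a_[b]aba___   read b → write _, move R, go to p4
p4 | a__[a]ba___   read a → write b, move L, go to p0
p0 | a_[_]bba___   read _ → write a, move R, go to p4
p4 | a_a[b]ba___   read b → write _, move R, go to p0
p0 | a_a_[b]a___   read b → write _, move R, go to p4
p4 | a_a__[a]___   read a → write b, move L, go to p0
p0 | a_a_[_]b___   read _ → write a, move R, go to p4
p4 | a_a_a[b]___   read b → write _, move R, go to p0
p0 | a_a_a_[_]__   read _ → write a, move R, go to p4
p4 | a_a_a_a[_]_   read _ → write _, move R, go to p1
p1 | a_a_a_a_[_]
At halt the head is at cell 8.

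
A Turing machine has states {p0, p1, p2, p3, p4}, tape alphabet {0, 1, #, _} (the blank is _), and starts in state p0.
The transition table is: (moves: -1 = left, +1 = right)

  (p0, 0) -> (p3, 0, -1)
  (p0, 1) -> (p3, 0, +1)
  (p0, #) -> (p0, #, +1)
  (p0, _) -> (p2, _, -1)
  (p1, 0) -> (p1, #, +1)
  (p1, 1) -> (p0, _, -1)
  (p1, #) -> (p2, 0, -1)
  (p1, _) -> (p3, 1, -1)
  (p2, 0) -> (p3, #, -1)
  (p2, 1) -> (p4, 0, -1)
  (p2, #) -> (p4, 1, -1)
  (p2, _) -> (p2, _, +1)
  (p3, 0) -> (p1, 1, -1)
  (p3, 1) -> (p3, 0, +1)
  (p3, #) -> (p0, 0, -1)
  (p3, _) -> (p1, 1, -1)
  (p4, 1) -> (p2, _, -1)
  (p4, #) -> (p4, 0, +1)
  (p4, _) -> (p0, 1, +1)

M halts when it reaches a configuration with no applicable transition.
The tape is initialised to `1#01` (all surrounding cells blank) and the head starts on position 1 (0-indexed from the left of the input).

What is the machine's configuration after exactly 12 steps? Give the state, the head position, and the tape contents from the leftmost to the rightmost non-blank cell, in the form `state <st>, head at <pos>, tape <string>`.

state=p0 head=1 tape=_1[#]01   (p0,#)→(p0,#,+1)
state=p0 head=2 tape=_1#[0]1   (p0,0)→(p3,0,-1)
state=p3 head=1 tape=_1[#]01   (p3,#)→(p0,0,-1)
state=p0 head=0 tape=_[1]001   (p0,1)→(p3,0,+1)
state=p3 head=1 tape=_0[0]01   (p3,0)→(p1,1,-1)
state=p1 head=0 tape=_[0]101   (p1,0)→(p1,#,+1)
state=p1 head=1 tape=_#[1]01   (p1,1)→(p0,_,-1)
state=p0 head=0 tape=_[#]_01   (p0,#)→(p0,#,+1)
state=p0 head=1 tape=_#[_]01   (p0,_)→(p2,_,-1)
state=p2 head=0 tape=_[#]_01   (p2,#)→(p4,1,-1)
state=p4 head=-1 tape=[_]1_01   (p4,_)→(p0,1,+1)
state=p0 head=0 tape=1[1]_01   (p0,1)→(p3,0,+1)
state=p3 head=1 tape=10[_]01
After 12 steps: state p3, head at 1, tape 10_01.

state p3, head at 1, tape 10_01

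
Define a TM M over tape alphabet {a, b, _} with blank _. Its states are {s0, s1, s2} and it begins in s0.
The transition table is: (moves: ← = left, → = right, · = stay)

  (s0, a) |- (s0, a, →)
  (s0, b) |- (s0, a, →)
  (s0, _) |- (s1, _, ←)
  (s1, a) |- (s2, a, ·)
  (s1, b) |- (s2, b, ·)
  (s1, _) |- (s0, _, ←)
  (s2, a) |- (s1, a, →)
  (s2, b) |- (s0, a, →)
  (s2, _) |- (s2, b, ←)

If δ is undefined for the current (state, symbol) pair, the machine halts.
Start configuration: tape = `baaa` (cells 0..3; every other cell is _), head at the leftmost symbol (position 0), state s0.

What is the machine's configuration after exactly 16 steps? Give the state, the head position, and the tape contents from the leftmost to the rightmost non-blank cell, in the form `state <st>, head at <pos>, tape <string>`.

state=s0 head=0 tape=[b]aaa_   (s0,b)→(s0,a,→)
state=s0 head=1 tape=a[a]aa_   (s0,a)→(s0,a,→)
state=s0 head=2 tape=aa[a]a_   (s0,a)→(s0,a,→)
state=s0 head=3 tape=aaa[a]_   (s0,a)→(s0,a,→)
state=s0 head=4 tape=aaaa[_]   (s0,_)→(s1,_,←)
state=s1 head=3 tape=aaa[a]_   (s1,a)→(s2,a,·)
state=s2 head=3 tape=aaa[a]_   (s2,a)→(s1,a,→)
state=s1 head=4 tape=aaaa[_]   (s1,_)→(s0,_,←)
state=s0 head=3 tape=aaa[a]_   (s0,a)→(s0,a,→)
state=s0 head=4 tape=aaaa[_]   (s0,_)→(s1,_,←)
state=s1 head=3 tape=aaa[a]_   (s1,a)→(s2,a,·)
state=s2 head=3 tape=aaa[a]_   (s2,a)→(s1,a,→)
state=s1 head=4 tape=aaaa[_]   (s1,_)→(s0,_,←)
state=s0 head=3 tape=aaa[a]_   (s0,a)→(s0,a,→)
state=s0 head=4 tape=aaaa[_]   (s0,_)→(s1,_,←)
state=s1 head=3 tape=aaa[a]_   (s1,a)→(s2,a,·)
state=s2 head=3 tape=aaa[a]_
After 16 steps: state s2, head at 3, tape aaaa.

state s2, head at 3, tape aaaa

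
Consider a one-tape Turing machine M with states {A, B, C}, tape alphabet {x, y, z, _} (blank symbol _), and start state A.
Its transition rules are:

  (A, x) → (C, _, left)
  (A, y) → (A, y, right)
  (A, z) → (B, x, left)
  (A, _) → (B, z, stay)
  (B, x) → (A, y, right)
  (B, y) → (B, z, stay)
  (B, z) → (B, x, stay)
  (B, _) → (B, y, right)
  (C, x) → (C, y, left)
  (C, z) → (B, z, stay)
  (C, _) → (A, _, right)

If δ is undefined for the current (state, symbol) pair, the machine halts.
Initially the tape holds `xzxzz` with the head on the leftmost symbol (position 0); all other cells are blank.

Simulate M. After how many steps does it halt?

state=A head=0 tape=_[x]zxzz   (A,x)→(C,_,left)
state=C head=-1 tape=[_]_zxzz   (C,_)→(A,_,right)
state=A head=0 tape=_[_]zxzz   (A,_)→(B,z,stay)
state=B head=0 tape=_[z]zxzz   (B,z)→(B,x,stay)
state=B head=0 tape=_[x]zxzz   (B,x)→(A,y,right)
state=A head=1 tape=_y[z]xzz   (A,z)→(B,x,left)
state=B head=0 tape=_[y]xxzz   (B,y)→(B,z,stay)
state=B head=0 tape=_[z]xxzz   (B,z)→(B,x,stay)
state=B head=0 tape=_[x]xxzz   (B,x)→(A,y,right)
state=A head=1 tape=_y[x]xzz   (A,x)→(C,_,left)
state=C head=0 tape=_[y]_xzz
M halts after 10 transitions.

10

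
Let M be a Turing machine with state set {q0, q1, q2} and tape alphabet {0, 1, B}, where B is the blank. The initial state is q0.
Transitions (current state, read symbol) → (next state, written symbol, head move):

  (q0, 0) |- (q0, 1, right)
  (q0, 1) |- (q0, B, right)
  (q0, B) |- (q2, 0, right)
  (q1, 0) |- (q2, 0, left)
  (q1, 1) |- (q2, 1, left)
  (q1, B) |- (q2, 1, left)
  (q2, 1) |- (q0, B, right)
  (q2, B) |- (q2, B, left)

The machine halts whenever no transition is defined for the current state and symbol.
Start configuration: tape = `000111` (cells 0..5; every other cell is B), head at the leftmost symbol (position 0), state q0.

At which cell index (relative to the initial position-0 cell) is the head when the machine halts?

6

q0 | [0]00111BB   read 0 → write 1, move right, go to q0
q0 | 1[0]0111BB   read 0 → write 1, move right, go to q0
q0 | 11[0]111BB   read 0 → write 1, move right, go to q0
q0 | 111[1]11BB   read 1 → write B, move right, go to q0
q0 | 111B[1]1BB   read 1 → write B, move right, go to q0
q0 | 111BB[1]BB   read 1 → write B, move right, go to q0
q0 | 111BBB[B]B   read B → write 0, move right, go to q2
q2 | 111BBB0[B]   read B → write B, move left, go to q2
q2 | 111BBB[0]B
At halt the head is at cell 6.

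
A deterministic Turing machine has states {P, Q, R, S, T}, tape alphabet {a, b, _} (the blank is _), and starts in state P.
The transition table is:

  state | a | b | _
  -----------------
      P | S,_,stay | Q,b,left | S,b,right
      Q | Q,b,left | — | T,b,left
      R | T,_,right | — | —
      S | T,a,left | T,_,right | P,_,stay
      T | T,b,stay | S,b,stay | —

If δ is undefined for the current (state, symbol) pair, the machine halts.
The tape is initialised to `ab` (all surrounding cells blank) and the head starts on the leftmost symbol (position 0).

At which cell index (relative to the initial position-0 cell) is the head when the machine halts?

P | [a]b_   read a → write _, move stay, go to S
S | [_]b_   read _ → write _, move stay, go to P
P | [_]b_   read _ → write b, move right, go to S
S | b[b]_   read b → write _, move right, go to T
T | b_[_]
At halt the head is at cell 2.

2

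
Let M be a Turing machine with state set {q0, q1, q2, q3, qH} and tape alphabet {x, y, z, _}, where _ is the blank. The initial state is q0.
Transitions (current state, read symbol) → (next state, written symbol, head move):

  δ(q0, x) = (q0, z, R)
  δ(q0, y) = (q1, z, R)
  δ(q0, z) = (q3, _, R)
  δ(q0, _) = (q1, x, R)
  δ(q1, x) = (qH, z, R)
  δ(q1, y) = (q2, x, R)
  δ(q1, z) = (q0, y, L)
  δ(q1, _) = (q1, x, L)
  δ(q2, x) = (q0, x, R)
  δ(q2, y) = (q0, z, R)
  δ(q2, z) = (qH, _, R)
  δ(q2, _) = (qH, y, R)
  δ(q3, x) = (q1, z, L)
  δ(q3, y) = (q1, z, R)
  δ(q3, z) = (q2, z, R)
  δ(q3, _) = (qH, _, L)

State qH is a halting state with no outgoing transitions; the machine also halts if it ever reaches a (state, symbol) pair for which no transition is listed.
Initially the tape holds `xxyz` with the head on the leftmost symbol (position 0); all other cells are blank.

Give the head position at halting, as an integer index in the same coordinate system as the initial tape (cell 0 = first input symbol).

q0 | [x]xyz___   read x → write z, move R, go to q0
q0 | z[x]yz___   read x → write z, move R, go to q0
q0 | zz[y]z___   read y → write z, move R, go to q1
q1 | zzz[z]___   read z → write y, move L, go to q0
q0 | zz[z]y___   read z → write _, move R, go to q3
q3 | zz_[y]___   read y → write z, move R, go to q1
q1 | zz_z[_]__   read _ → write x, move L, go to q1
q1 | zz_[z]x__   read z → write y, move L, go to q0
q0 | zz[_]yx__   read _ → write x, move R, go to q1
q1 | zzx[y]x__   read y → write x, move R, go to q2
q2 | zzxx[x]__   read x → write x, move R, go to q0
q0 | zzxxx[_]_   read _ → write x, move R, go to q1
q1 | zzxxxx[_]   read _ → write x, move L, go to q1
q1 | zzxxx[x]x   read x → write z, move R, go to qH
qH | zzxxxz[x]
At halt the head is at cell 6.

6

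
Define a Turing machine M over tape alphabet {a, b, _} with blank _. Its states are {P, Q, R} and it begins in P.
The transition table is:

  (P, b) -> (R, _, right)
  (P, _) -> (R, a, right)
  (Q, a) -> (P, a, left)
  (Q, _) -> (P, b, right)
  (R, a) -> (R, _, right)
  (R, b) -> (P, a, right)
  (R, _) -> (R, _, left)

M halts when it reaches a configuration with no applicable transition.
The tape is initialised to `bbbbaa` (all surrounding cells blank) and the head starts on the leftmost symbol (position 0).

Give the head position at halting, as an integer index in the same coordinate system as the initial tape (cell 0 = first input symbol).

4

P | [b]bbbaa   read b → write _, move right, go to R
R | _[b]bbaa   read b → write a, move right, go to P
P | _a[b]baa   read b → write _, move right, go to R
R | _a_[b]aa   read b → write a, move right, go to P
P | _a_a[a]a
At halt the head is at cell 4.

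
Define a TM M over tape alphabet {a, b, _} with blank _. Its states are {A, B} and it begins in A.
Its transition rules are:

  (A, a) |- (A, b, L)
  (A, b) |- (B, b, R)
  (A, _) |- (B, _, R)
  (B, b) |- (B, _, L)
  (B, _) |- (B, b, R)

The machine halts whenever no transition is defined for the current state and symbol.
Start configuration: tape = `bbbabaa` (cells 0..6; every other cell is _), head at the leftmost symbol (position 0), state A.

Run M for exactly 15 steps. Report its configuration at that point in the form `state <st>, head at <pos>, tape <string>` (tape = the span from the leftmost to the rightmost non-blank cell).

A | __[b]bbabaa   read b → write b, move R, go to B
B | __b[b]babaa   read b → write _, move L, go to B
B | __[b]_babaa   read b → write _, move L, go to B
B | _[_]__babaa   read _ → write b, move R, go to B
B | _b[_]_babaa   read _ → write b, move R, go to B
B | _bb[_]babaa   read _ → write b, move R, go to B
B | _bbb[b]abaa   read b → write _, move L, go to B
B | _bb[b]_abaa   read b → write _, move L, go to B
B | _b[b]__abaa   read b → write _, move L, go to B
B | _[b]___abaa   read b → write _, move L, go to B
B | [_]____abaa   read _ → write b, move R, go to B
B | b[_]___abaa   read _ → write b, move R, go to B
B | bb[_]__abaa   read _ → write b, move R, go to B
B | bbb[_]_abaa   read _ → write b, move R, go to B
B | bbbb[_]abaa   read _ → write b, move R, go to B
B | bbbbb[a]baa
After 15 steps: state B, head at 3, tape bbbbbabaa.

state B, head at 3, tape bbbbbabaa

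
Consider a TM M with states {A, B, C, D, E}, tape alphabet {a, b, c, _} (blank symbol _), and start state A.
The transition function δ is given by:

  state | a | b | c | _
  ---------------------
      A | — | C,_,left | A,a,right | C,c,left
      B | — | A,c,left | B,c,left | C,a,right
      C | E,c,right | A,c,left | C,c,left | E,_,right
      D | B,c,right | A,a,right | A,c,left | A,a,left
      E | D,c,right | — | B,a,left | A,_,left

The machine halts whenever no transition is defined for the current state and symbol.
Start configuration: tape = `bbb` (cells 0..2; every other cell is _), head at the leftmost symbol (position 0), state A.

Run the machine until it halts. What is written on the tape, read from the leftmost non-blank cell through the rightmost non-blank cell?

acabb

A | __[b]bb   read b → write _, move left, go to C
C | _[_]_bb   read _ → write _, move right, go to E
E | __[_]bb   read _ → write _, move left, go to A
A | _[_]_bb   read _ → write c, move left, go to C
C | [_]c_bb   read _ → write _, move right, go to E
E | _[c]_bb   read c → write a, move left, go to B
B | [_]a_bb   read _ → write a, move right, go to C
C | a[a]_bb   read a → write c, move right, go to E
E | ac[_]bb   read _ → write _, move left, go to A
A | a[c]_bb   read c → write a, move right, go to A
A | aa[_]bb   read _ → write c, move left, go to C
C | a[a]cbb   read a → write c, move right, go to E
E | ac[c]bb   read c → write a, move left, go to B
B | a[c]abb   read c → write c, move left, go to B
B | [a]cabb
The non-blank tape span at halt is acabb.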